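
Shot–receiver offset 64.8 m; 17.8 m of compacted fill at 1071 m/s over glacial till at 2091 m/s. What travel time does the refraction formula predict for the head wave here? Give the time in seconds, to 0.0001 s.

0.0595 s

θ_c = arcsin(V₁/V₂) = arcsin(1071/2091) = 30.81°, cos θ_c = 0.8589.
Intercept time tᵢ = 2h cos θ_c / V₁ = 2·17.8·0.8589/1071 = 0.02855 s.
t = x/V₂ + tᵢ = 64.8/2091 + 0.02855 = 0.05954 s.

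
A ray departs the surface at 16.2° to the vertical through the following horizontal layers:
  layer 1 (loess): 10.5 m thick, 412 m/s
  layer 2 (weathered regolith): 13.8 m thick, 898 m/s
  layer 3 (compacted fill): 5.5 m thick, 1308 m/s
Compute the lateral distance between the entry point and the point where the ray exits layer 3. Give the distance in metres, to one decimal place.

24.1 m

Apply Snell's law at each interface; in layer i the horizontal offset is hᵢ·tan θᵢ.
Layer 1: θ = 16.20°; offset = 10.5·tan 16.20° = 3.051 m.
Layer 2: sin θ = 898·sin 16.2°/412 = 0.6081, θ = 37.45°; offset = 13.8·tan 37.45° = 10.571 m.
Layer 3: sin θ = 1308·sin 16.2°/412 = 0.8857, θ = 62.34°; offset = 5.5·tan 62.34° = 10.494 m.
Summing the layer offsets gives 24.116 m.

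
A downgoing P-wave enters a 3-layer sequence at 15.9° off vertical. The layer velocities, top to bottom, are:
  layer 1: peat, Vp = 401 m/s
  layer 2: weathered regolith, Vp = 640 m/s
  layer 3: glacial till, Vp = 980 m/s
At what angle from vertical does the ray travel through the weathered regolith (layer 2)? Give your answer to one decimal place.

Ray parameter p = sin 15.9° / 401 = 6.8319e-04 s/m.
sin θ_2 = p·V_2 = 6.8319e-04 × 640 = 0.4372.
θ_2 = arcsin 0.4372 = 25.93°.

25.9°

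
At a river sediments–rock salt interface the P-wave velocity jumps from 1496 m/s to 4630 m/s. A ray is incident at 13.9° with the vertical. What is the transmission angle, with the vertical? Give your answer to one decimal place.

sin θ₁/V₁ = sin θ₂/V₂ ⇒ sin θ₂ = 4630·sin 13.9°/1496 = 4630·0.2402/1496 = 0.7435.
θ₂ = arcsin 0.7435 = 48.03° from the normal.

48.0°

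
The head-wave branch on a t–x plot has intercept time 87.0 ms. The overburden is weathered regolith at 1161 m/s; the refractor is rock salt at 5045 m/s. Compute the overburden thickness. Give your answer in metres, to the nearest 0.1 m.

h = tᵢ·V₁·V₂ / (2·√(V₂²−V₁²)).
√(V₂²−V₁²) = √(5045² − 1161²) = 4909.6 m/s.
h = 0.087 s × 1161 × 5045 / (2 × 4909.6) = 51.90 m.

51.9 m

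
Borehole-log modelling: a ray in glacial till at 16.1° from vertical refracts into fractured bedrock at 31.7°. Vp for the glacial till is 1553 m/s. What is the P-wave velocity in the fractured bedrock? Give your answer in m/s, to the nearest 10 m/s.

2940 m/s

sin 16.1° = 0.2773; sin 31.7° = 0.5255.
V₂ = V₁·(sin θ₂/sin θ₁) = 1553·(0.5255/0.2773) = 2942.71 m/s.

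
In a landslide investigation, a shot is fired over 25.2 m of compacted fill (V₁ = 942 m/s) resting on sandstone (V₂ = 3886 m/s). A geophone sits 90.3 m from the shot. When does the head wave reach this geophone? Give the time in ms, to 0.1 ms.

75.1 ms

θ_c = arcsin(V₁/V₂) = arcsin(942/3886) = 14.03°, cos θ_c = 0.9702.
Intercept time tᵢ = 2h cos θ_c / V₁ = 2·25.2·0.9702/942 = 0.05191 s.
t = x/V₂ + tᵢ = 90.3/3886 + 0.05191 = 0.07514 s.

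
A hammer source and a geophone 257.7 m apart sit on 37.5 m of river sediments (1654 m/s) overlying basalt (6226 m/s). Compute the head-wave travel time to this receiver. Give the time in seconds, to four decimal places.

0.0851 s

t = x/V₂ + 2h·√(V₂²−V₁²)/(V₁V₂).
√(V₂²−V₁²) = √(6226²−1654²) = 6002.3 m/s; delay term = 2·37.5·6002.3/(1654·6226) = 0.04372 s.
t = 257.7/6226 + 0.04372 = 0.08511 s.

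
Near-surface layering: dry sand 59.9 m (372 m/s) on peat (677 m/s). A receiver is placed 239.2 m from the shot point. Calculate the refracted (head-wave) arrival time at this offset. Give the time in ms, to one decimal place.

622.4 ms

θ_c = arcsin(V₁/V₂) = arcsin(372/677) = 33.33°, cos θ_c = 0.8355.
Intercept time tᵢ = 2h cos θ_c / V₁ = 2·59.9·0.8355/372 = 0.26907 s.
t = x/V₂ + tᵢ = 239.2/677 + 0.26907 = 0.62239 s.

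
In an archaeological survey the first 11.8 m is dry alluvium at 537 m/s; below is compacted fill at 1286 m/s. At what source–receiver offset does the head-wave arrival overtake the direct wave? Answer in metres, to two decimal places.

x_cross = 2h·√((V₂+V₁)/(V₂−V₁)).
(V₂+V₁)/(V₂−V₁) = (1286+537)/(1286−537) = 2.4339; √ = 1.5601.
x_cross = 2·11.8·1.5601 = 36.82 m.

36.82 m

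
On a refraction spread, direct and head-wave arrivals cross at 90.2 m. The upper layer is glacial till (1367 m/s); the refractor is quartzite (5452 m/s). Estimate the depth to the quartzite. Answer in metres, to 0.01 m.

34.91 m

x_cross = 2h·√((V₂+V₁)/(V₂−V₁)) → h = x_cross / (2·√((V₂+V₁)/(V₂−V₁))).
√((V₂+V₁)/(V₂−V₁)) = √((5452+1367)/(5452−1367)) = 1.2920.
h = 90.2 / (2·1.2920) = 34.91 m.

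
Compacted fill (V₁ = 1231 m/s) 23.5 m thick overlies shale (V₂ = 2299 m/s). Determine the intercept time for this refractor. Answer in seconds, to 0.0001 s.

tᵢ = 2h·√(V₂²−V₁²)/(V₁V₂).
√(V₂²−V₁²) = √(2299²−1231²) = 1941.7 m/s.
tᵢ = 2·23.5·1941.7/(1231·2299) = 0.03225 s.

0.0322 s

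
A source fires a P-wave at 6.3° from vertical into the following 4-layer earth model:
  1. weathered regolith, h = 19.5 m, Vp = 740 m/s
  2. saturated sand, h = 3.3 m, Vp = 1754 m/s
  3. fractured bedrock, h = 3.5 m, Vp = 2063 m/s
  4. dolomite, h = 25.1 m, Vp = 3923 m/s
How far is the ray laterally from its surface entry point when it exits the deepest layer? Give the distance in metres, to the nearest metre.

22 m

Apply Snell's law at each interface; in layer i the horizontal offset is hᵢ·tan θᵢ.
Layer 1: θ = 6.30°; offset = 19.5·tan 6.30° = 2.153 m.
Layer 2: sin θ = 1754·sin 6.3°/740 = 0.2601, θ = 15.08°; offset = 3.3·tan 15.08° = 0.889 m.
Layer 3: sin θ = 2063·sin 6.3°/740 = 0.3059, θ = 17.81°; offset = 3.5·tan 17.81° = 1.125 m.
Layer 4: sin θ = 3923·sin 6.3°/740 = 0.5817, θ = 35.57°; offset = 25.1·tan 35.57° = 17.952 m.
Total horizontal offset = 22.118 m.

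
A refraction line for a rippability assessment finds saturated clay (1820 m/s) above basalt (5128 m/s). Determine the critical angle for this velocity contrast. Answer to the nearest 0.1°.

20.8°

Critical incidence: sin θ_c = V₁/V₂ = 1820/5128 = 0.3549.
θ_c = arcsin 0.3549 = 20.79°.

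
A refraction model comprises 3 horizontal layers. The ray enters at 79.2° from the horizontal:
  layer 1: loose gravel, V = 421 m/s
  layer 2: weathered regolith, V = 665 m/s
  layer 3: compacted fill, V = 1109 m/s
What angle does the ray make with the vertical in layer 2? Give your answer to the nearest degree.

From the normal: θ₁ = 90° − 79.2° = 10.8°.
Ray parameter p = sin 10.8° / 421 = 4.4509e-04 s/m.
sin θ_2 = p·V_2 = 4.4509e-04 × 665 = 0.2960.
θ_2 = 17.22° from the vertical.

17°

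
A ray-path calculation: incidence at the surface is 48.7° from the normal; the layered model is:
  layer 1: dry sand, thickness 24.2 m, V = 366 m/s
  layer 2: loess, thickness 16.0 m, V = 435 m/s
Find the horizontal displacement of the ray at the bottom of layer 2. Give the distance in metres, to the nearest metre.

59 m

Apply Snell's law at each interface; in layer i the horizontal offset is hᵢ·tan θᵢ.
Layer 1: θ = 48.70°; offset = 24.2·tan 48.70° = 27.546 m.
Layer 2: sin θ = 435·sin 48.7°/366 = 0.8929, θ = 63.24°; offset = 16.0·tan 63.24° = 31.729 m.
Total horizontal offset = 59.275 m.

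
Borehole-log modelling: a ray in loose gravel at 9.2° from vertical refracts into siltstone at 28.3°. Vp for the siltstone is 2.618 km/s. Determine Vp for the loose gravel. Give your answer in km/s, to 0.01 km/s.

sin 9.2° = 0.1599; sin 28.3° = 0.4741.
V₁ = V₂·(sin θ₁/sin θ₂) = 2.618·(0.1599/0.4741) = 0.88 km/s.

0.88 km/s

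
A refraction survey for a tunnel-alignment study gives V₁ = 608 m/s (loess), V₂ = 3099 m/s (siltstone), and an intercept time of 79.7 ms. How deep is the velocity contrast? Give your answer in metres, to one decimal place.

24.7 m

θ_c = arcsin(608/3099) = 11.31°; cos θ_c = 0.9806.
tᵢ = 2h cos θ_c/V₁ ⇒ h = tᵢ·V₁/(2 cos θ_c) = 0.0797·608/(2·0.9806) = 24.71 m.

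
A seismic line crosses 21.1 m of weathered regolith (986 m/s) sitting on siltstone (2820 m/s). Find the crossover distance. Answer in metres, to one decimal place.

x_cross = 2h·√((V₂+V₁)/(V₂−V₁)).
(V₂+V₁)/(V₂−V₁) = (2820+986)/(2820−986) = 2.0752; √ = 1.4406.
x_cross = 2·21.1·1.4406 = 60.79 m.

60.8 m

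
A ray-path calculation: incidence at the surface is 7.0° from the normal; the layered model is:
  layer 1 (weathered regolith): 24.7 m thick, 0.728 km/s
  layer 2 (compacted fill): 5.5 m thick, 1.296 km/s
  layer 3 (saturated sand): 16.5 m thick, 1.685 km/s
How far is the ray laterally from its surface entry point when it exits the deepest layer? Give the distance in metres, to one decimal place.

9.1 m

p = sin θ₁/V₁ = sin 7.0°/0.728 = 1.6740e-01 s/km is conserved through the stack.
Layer 1: θ = 7.00°; offset = 24.7·tan 7.00° = 3.033 m.
Layer 2: sin θ = p·1.296 = 0.2170 → θ = 12.53°; offset = 5.5·tan 12.53° = 1.222 m.
Layer 3: sin θ = p·1.685 = 0.2821 → θ = 16.38°; offset = 16.5·tan 16.38° = 4.851 m.
Total horizontal offset = 9.106 m.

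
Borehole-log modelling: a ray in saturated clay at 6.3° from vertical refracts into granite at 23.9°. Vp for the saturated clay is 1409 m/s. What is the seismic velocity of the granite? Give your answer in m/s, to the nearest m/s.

Snell's law: sin 6.3°/V₁ = sin 23.9°/V₂.
V₂ = V₁·sin 23.9°/sin 6.3° = 1409 × 3.6920 = 5202.06 m/s.

5202 m/s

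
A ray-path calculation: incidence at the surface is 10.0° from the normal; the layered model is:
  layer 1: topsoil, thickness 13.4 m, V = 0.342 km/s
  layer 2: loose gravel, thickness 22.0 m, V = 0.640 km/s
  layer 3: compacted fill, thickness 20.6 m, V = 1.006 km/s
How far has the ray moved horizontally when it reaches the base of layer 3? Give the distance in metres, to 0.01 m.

22.16 m

p = sin θ₁/V₁ = sin 10.0°/0.342 = 5.0774e-01 s/km is conserved through the stack.
Layer 1: θ = 10.00°; offset = 13.4·tan 10.00° = 2.3628 m.
Layer 2: sin θ = p·0.640 = 0.3250 → θ = 18.96°; offset = 22.0·tan 18.96° = 7.5593 m.
Layer 3: sin θ = p·1.006 = 0.5108 → θ = 30.72°; offset = 20.6·tan 30.72° = 12.2394 m.
Summing the layer offsets gives 22.1614 m.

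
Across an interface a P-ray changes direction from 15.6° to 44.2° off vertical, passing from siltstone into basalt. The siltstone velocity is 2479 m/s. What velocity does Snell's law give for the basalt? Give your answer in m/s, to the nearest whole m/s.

6427 m/s

sin 15.6° = 0.2689; sin 44.2° = 0.6972.
V₂ = V₁·(sin θ₂/sin θ₁) = 2479·(0.6972/0.2689) = 6426.72 m/s.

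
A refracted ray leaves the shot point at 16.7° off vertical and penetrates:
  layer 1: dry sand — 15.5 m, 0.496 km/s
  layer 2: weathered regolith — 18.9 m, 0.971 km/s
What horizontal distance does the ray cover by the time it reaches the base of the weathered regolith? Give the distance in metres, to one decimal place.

17.5 m

Apply Snell's law at each interface; in layer i the horizontal offset is hᵢ·tan θᵢ.
Layer 1: θ = 16.70°; offset = 15.5·tan 16.70° = 4.650 m.
Layer 2: sin θ = 0.971·sin 16.7°/0.496 = 0.5626, θ = 34.23°; offset = 18.9·tan 34.23° = 12.860 m.
Summing the layer offsets gives 17.510 m.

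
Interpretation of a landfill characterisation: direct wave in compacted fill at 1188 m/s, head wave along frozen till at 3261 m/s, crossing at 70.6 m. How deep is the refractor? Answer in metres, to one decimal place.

24.1 m

h = (x_cross/2)·√((V₂−V₁)/(V₂+V₁)).
(V₂−V₁)/(V₂+V₁) = (3261−1188)/(3261+1188) = 0.4659; √ = 0.6826.
h = (70.6/2)·0.6826 = 24.10 m.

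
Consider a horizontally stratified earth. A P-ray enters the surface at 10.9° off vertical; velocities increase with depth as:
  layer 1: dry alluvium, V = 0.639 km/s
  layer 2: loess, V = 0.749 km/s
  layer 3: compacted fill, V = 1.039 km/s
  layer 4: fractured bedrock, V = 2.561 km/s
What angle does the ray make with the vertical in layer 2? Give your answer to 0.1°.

Snell's law across each interface conserves sin θ / V, so sin θ_2 = V_2·sin θ₁/V₁.
sin θ_2 = 0.749 × sin 10.9° / 0.639 = 0.2216.
θ_2 = 12.81° from the vertical.

12.8°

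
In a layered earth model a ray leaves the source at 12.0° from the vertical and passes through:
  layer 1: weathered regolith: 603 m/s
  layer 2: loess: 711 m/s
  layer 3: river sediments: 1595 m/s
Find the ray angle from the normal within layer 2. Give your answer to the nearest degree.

14°

Ray parameter p = sin 12.0° / 603 = 3.4480e-04 s/m.
sin θ_2 = p·V_2 = 3.4480e-04 × 711 = 0.2451.
θ_2 = arcsin 0.2451 = 14.19°.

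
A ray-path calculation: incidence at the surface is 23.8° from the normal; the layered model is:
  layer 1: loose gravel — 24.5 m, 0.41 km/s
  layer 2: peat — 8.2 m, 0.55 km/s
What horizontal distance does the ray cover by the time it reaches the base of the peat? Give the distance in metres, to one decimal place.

Apply Snell's law at each interface; in layer i the horizontal offset is hᵢ·tan θᵢ.
Layer 1: θ = 23.80°; offset = 24.5·tan 23.80° = 10.806 m.
Layer 2: sin θ = 0.55·sin 23.8°/0.41 = 0.5413, θ = 32.77°; offset = 8.2·tan 32.77° = 5.279 m.
Summing the layer offsets gives 16.085 m.

16.1 m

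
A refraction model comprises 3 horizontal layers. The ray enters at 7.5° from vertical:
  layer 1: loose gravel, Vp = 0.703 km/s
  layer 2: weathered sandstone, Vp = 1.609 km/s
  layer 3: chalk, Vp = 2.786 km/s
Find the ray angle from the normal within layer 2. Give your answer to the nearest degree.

Ray parameter p = sin 7.5° / 0.703 = 1.8567e-01 s/km.
sin θ_2 = p·V_2 = 1.8567e-01 × 1.609 = 0.2987.
θ_2 = arcsin 0.2987 = 17.38°.

17°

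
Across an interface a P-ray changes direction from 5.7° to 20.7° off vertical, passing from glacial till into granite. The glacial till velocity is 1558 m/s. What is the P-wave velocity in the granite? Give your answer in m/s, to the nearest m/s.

5545 m/s

Snell's law: sin 5.7°/V₁ = sin 20.7°/V₂.
V₂ = V₁·sin 20.7°/sin 5.7° = 1558 × 3.5590 = 5544.86 m/s.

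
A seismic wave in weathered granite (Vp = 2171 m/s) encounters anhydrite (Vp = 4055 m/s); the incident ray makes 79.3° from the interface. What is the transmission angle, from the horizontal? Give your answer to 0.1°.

Convert to the normal: θ₁ = 90° − 79.3° = 10.7°.
Snell's law: sin θ₂ = (V₂/V₁)·sin θ₁ = (4055/2171)·sin 10.7° = 0.3468.
θ₂ = arcsin 0.3468 = 20.29° from the normal.
From the interface: 90° − 20.29° = 69.71°.

69.7°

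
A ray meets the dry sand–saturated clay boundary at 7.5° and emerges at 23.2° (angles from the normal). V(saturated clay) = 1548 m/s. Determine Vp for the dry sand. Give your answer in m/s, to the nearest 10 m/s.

sin 7.5° = 0.1305; sin 23.2° = 0.3939.
V₁ = V₂·(sin θ₁/sin θ₂) = 1548·(0.1305/0.3939) = 512.90 m/s.

510 m/s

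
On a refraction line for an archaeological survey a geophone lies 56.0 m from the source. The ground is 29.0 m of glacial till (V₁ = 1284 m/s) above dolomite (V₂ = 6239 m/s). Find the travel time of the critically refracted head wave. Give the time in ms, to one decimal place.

t = x/V₂ + 2h·√(V₂²−V₁²)/(V₁V₂).
√(V₂²−V₁²) = √(6239²−1284²) = 6105.4 m/s; delay term = 2·29.0·6105.4/(1284·6239) = 0.04420 s.
t = 56.0/6239 + 0.04420 = 0.05318 s.

53.2 ms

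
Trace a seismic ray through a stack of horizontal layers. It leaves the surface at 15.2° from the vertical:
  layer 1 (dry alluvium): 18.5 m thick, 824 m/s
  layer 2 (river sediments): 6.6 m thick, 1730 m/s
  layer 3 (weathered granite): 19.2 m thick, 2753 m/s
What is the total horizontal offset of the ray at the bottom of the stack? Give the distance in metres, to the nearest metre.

Apply Snell's law at each interface; in layer i the horizontal offset is hᵢ·tan θᵢ.
Layer 1: θ = 15.20°; offset = 18.5·tan 15.20° = 5.026 m.
Layer 2: sin θ = 1730·sin 15.2°/824 = 0.5505, θ = 33.40°; offset = 6.6·tan 33.40° = 4.352 m.
Layer 3: sin θ = 2753·sin 15.2°/824 = 0.8760, θ = 61.16°; offset = 19.2·tan 61.16° = 34.869 m.
Total horizontal offset = 44.247 m.

44 m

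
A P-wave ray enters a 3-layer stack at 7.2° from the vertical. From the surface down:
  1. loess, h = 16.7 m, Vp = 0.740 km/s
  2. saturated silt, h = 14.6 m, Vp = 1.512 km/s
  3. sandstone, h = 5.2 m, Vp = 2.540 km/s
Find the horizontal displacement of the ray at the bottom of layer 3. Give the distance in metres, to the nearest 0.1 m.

8.5 m

Apply Snell's law at each interface; in layer i the horizontal offset is hᵢ·tan θᵢ.
Layer 1: θ = 7.20°; offset = 16.7·tan 7.20° = 2.110 m.
Layer 2: sin θ = 1.512·sin 7.2°/0.740 = 0.2561, θ = 14.84°; offset = 14.6·tan 14.84° = 3.868 m.
Layer 3: sin θ = 2.540·sin 7.2°/0.740 = 0.4302, θ = 25.48°; offset = 5.2·tan 25.48° = 2.478 m.
Σ offsets = 8.456 m.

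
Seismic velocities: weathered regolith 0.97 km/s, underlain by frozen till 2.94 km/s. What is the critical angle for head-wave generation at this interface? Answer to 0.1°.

19.3°

At critical incidence the refracted ray runs along the interface (θ₂ = 90°), so sin θ_c = V₁/V₂.
θ_c = arcsin(0.97/2.94) = arcsin 0.3299 = 19.26°.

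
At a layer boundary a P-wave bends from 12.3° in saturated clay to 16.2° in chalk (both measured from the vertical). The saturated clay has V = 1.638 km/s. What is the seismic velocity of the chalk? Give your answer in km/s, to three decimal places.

2.145 km/s

sin 12.3° = 0.2130; sin 16.2° = 0.2790.
V₂ = V₁·(sin θ₂/sin θ₁) = 1.638·(0.2790/0.2130) = 2.145 km/s.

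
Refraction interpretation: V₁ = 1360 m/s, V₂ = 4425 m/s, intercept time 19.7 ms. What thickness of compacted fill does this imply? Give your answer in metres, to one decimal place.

h = tᵢ·V₁·V₂ / (2·√(V₂²−V₁²)).
√(V₂²−V₁²) = √(4425² − 1360²) = 4210.8 m/s.
h = 0.0197 s × 1360 × 4425 / (2 × 4210.8) = 14.08 m.

14.1 m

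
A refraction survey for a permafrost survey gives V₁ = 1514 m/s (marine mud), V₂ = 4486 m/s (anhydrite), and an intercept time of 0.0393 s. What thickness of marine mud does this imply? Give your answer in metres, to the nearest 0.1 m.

θ_c = arcsin(1514/4486) = 19.72°; cos θ_c = 0.9413.
tᵢ = 2h cos θ_c/V₁ ⇒ h = tᵢ·V₁/(2 cos θ_c) = 0.0393·1514/(2·0.9413) = 31.60 m.

31.6 m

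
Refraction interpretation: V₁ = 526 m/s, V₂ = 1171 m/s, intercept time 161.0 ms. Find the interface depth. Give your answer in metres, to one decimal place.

47.4 m

h = tᵢ·V₁·V₂ / (2·√(V₂²−V₁²)).
√(V₂²−V₁²) = √(1171² − 526²) = 1046.2 m/s.
h = 0.161 s × 526 × 1171 / (2 × 1046.2) = 47.39 m.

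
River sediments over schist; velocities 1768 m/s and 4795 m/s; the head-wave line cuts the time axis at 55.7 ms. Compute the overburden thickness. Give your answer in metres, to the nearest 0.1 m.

θ_c = arcsin(1768/4795) = 21.64°; cos θ_c = 0.9295.
tᵢ = 2h cos θ_c/V₁ ⇒ h = tᵢ·V₁/(2 cos θ_c) = 0.0557·1768/(2·0.9295) = 52.97 m.

53.0 m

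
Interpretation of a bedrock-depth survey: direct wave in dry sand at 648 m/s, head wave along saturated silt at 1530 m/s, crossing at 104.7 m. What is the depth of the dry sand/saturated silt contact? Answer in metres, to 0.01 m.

h = (x_cross/2)·√((V₂−V₁)/(V₂+V₁)).
(V₂−V₁)/(V₂+V₁) = (1530−648)/(1530+648) = 0.4050; √ = 0.6364.
h = (104.7/2)·0.6364 = 33.31 m.

33.31 m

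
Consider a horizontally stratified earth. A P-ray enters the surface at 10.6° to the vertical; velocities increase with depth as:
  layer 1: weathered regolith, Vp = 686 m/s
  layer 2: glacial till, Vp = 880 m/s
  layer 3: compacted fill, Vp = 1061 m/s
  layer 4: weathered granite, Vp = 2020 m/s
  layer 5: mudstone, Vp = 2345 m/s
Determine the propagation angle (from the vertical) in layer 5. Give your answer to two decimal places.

Ray parameter p = sin 10.6° / 686 = 2.6815e-04 s/m.
sin θ_5 = p·V_5 = 2.6815e-04 × 2345 = 0.6288.
θ_5 = 38.96° from the vertical.

38.96°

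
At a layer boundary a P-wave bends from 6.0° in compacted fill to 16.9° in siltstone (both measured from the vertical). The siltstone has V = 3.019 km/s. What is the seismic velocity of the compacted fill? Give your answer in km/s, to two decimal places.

1.09 km/s

Snell's law: sin 6.0°/V₁ = sin 16.9°/V₂.
V₁ = V₂·sin 6.0°/sin 16.9° = 3.019 × 0.3596 = 1.09 km/s.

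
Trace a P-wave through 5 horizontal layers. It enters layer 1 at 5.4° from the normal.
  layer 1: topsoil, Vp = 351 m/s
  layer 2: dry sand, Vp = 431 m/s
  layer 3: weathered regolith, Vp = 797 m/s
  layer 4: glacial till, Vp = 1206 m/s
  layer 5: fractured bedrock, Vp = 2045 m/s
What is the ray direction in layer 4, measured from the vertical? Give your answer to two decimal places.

18.87°

Snell's law across each interface conserves sin θ / V, so sin θ_4 = V_4·sin θ₁/V₁.
sin θ_4 = 1206 × sin 5.4° / 351 = 0.3233.
θ_4 = 18.87° from the vertical.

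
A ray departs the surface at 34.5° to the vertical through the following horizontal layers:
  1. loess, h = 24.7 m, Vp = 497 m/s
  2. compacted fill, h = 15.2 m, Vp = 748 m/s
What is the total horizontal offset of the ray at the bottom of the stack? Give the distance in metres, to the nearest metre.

Ray parameter p = sin 34.5° / 497 m/s = 1.1397e-03 s/m.
Layer 1: θ = 34.50°; offset = 24.7·tan 34.50° = 16.976 m.
Layer 2: sin θ = p·748 = 0.8525 → θ = 58.48°; offset = 15.2·tan 58.48° = 24.785 m.
Summing the layer offsets gives 41.761 m.

42 m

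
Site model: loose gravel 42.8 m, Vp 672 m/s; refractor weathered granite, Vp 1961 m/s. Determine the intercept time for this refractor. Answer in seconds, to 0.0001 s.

0.1197 s

tᵢ = 2h·√(V₂²−V₁²)/(V₁V₂).
√(V₂²−V₁²) = √(1961²−672²) = 1842.3 m/s.
tᵢ = 2·42.8·1842.3/(672·1961) = 0.11967 s.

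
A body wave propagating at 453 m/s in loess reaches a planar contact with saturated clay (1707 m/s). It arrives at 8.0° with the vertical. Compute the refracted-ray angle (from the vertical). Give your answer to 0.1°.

31.6°

sin θ₁/V₁ = sin θ₂/V₂ ⇒ sin θ₂ = 1707·sin 8.0°/453 = 1707·0.1392/453 = 0.5244.
θ₂ = arcsin 0.5244 = 31.63° from the normal.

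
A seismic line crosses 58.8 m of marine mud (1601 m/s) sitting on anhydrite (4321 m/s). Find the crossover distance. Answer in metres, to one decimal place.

x_cross = 2h·√((V₂+V₁)/(V₂−V₁)).
(V₂+V₁)/(V₂−V₁) = (4321+1601)/(4321−1601) = 2.1772; √ = 1.4755.
x_cross = 2·58.8·1.4755 = 173.52 m.

173.5 m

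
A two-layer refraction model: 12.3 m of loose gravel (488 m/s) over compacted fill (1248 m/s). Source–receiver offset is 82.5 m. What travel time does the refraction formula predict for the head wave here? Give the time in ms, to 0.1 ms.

θ_c = arcsin(V₁/V₂) = arcsin(488/1248) = 23.02°, cos θ_c = 0.9204.
Intercept time tᵢ = 2h cos θ_c / V₁ = 2·12.3·0.9204/488 = 0.04640 s.
t = x/V₂ + tᵢ = 82.5/1248 + 0.04640 = 0.11250 s.

112.5 ms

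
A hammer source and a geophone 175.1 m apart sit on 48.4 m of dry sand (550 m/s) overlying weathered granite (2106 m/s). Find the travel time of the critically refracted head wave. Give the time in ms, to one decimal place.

253.0 ms

θ_c = arcsin(V₁/V₂) = arcsin(550/2106) = 15.14°, cos θ_c = 0.9653.
Intercept time tᵢ = 2h cos θ_c / V₁ = 2·48.4·0.9653/550 = 0.16989 s.
t = x/V₂ + tᵢ = 175.1/2106 + 0.16989 = 0.25304 s.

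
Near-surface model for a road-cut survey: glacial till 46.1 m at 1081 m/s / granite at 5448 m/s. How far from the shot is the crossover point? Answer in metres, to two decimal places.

112.74 m

x_cross = 2h·√((V₂+V₁)/(V₂−V₁)).
(V₂+V₁)/(V₂−V₁) = (5448+1081)/(5448−1081) = 1.4951; √ = 1.2227.
x_cross = 2·46.1·1.2227 = 112.74 m.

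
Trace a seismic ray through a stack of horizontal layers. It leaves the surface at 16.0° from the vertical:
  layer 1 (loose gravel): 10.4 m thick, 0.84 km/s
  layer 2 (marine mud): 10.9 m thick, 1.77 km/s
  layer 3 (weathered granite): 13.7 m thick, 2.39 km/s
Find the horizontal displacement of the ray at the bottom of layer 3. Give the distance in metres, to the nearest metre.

28 m

Apply Snell's law at each interface; in layer i the horizontal offset is hᵢ·tan θᵢ.
Layer 1: θ = 16.00°; offset = 10.4·tan 16.00° = 2.982 m.
Layer 2: sin θ = 1.77·sin 16.0°/0.84 = 0.5808, θ = 35.51°; offset = 10.9·tan 35.51° = 7.777 m.
Layer 3: sin θ = 2.39·sin 16.0°/0.84 = 0.7843, θ = 51.65°; offset = 13.7·tan 51.65° = 17.317 m.
Summing the layer offsets gives 28.076 m.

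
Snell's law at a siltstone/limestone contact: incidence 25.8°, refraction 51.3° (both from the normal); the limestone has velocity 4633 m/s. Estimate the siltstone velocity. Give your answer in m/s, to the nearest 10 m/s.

2580 m/s

sin 25.8° = 0.4352; sin 51.3° = 0.7804.
V₁ = V₂·(sin θ₁/sin θ₂) = 4633·(0.4352/0.7804) = 2583.74 m/s.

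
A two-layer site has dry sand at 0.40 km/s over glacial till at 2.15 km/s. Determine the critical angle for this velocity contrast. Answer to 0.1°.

At critical incidence the refracted ray runs along the interface (θ₂ = 90°), so sin θ_c = V₁/V₂.
θ_c = arcsin(0.40/2.15) = arcsin 0.1860 = 10.72°.

10.7°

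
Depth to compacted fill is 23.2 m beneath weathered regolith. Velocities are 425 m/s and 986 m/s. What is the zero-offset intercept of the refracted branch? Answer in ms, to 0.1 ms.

98.5 ms

tᵢ = 2h·√(V₂²−V₁²)/(V₁V₂).
√(V₂²−V₁²) = √(986²−425²) = 889.7 m/s.
tᵢ = 2·23.2·889.7/(425·986) = 0.09851 s.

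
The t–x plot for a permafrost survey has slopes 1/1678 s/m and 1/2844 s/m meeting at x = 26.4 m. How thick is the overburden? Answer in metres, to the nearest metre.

7 m

x_cross = 2h·√((V₂+V₁)/(V₂−V₁)) → h = x_cross / (2·√((V₂+V₁)/(V₂−V₁))).
√((V₂+V₁)/(V₂−V₁)) = √((2844+1678)/(2844−1678)) = 1.9693.
h = 26.4 / (2·1.9693) = 6.70 m.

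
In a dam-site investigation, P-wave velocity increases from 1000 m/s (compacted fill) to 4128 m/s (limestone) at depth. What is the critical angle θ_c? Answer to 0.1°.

Critical incidence: sin θ_c = V₁/V₂ = 1000/4128 = 0.2422.
θ_c = arcsin 0.2422 = 14.02°.

14.0°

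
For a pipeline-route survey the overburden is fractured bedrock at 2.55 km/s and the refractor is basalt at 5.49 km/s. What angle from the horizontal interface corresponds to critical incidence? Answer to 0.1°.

Critical incidence: sin θ_c = V₁/V₂ = 2.55/5.49 = 0.4645.
θ_c = arcsin 0.4645 = 27.68°.
Measured from the interface: 90° − 27.68° = 62.32°.

62.3°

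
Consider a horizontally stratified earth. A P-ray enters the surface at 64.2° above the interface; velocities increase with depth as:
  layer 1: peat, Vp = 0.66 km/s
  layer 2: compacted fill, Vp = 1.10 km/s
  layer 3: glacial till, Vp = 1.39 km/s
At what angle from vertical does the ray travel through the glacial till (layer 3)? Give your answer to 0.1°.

66.4°

From the normal: θ₁ = 90° − 64.2° = 25.8°.
Snell's law across each interface conserves sin θ / V, so sin θ_3 = V_3·sin θ₁/V₁.
sin θ_3 = 1.39 × sin 25.8° / 0.66 = 0.9166.
θ_3 = arcsin 0.9166 = 66.44°.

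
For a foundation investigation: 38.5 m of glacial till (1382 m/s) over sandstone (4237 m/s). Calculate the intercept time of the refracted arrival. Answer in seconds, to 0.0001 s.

θ_c = arcsin(V₁/V₂) = arcsin(1382/4237) = 19.04°; cos θ_c = 0.9453.
tᵢ = 2h·cos θ_c / V₁ = 2·38.5·0.9453 / 1382 = 0.05267 s.

0.0527 s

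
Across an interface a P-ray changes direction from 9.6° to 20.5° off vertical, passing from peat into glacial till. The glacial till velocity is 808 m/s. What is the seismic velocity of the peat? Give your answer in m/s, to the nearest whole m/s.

sin 9.6° = 0.1668; sin 20.5° = 0.3502.
V₁ = V₂·(sin θ₁/sin θ₂) = 808·(0.1668/0.3502) = 384.77 m/s.

385 m/s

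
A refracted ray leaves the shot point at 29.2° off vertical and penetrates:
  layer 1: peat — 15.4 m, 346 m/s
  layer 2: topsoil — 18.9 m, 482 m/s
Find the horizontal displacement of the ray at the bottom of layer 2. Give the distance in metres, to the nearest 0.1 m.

26.1 m

Ray parameter p = sin 29.2° / 346 m/s = 1.4100e-03 s/m.
Layer 1: θ = 29.20°; offset = 15.4·tan 29.20° = 8.607 m.
Layer 2: sin θ = p·482 = 0.6796 → θ = 42.81°; offset = 18.9·tan 42.81° = 17.510 m.
Total horizontal offset = 26.117 m.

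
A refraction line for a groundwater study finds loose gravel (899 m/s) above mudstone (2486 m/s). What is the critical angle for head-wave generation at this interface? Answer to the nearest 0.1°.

Critical incidence: sin θ_c = V₁/V₂ = 899/2486 = 0.3616.
θ_c = arcsin 0.3616 = 21.20°.

21.2°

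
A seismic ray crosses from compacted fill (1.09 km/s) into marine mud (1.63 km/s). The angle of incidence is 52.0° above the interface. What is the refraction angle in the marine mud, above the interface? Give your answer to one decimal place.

23.0°

Convert to the normal: θ₁ = 90° − 52.0° = 38.0°.
sin θ₁/V₁ = sin θ₂/V₂ ⇒ sin θ₂ = 1.63·sin 38.0°/1.09 = 1.63·0.6157/1.09 = 0.9207.
θ₂ = sin⁻¹(0.9207) = 67.02° (from vertical).
From the interface: 90° − 67.02° = 22.98°.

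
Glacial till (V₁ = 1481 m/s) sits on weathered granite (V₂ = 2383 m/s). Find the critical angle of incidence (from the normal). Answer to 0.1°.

38.4°

Critical incidence: sin θ_c = V₁/V₂ = 1481/2383 = 0.6215.
θ_c = arcsin 0.6215 = 38.42°.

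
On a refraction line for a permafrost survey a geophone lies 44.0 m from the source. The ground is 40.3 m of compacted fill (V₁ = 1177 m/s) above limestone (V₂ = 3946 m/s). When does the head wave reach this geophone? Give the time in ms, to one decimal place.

θ_c = arcsin(V₁/V₂) = arcsin(1177/3946) = 17.35°, cos θ_c = 0.9545.
Intercept time tᵢ = 2h cos θ_c / V₁ = 2·40.3·0.9545/1177 = 0.06536 s.
t = x/V₂ + tᵢ = 44.0/3946 + 0.06536 = 0.07651 s.

76.5 ms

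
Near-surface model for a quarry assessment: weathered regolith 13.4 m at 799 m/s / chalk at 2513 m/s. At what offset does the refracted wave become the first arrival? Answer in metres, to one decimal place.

37.3 m

x_cross = 2h·√((V₂+V₁)/(V₂−V₁)).
(V₂+V₁)/(V₂−V₁) = (2513+799)/(2513−799) = 1.9323; √ = 1.3901.
x_cross = 2·13.4·1.3901 = 37.25 m.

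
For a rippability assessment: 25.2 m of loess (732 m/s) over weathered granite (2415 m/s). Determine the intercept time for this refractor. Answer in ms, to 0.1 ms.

tᵢ = 2h·√(V₂²−V₁²)/(V₁V₂).
√(V₂²−V₁²) = √(2415²−732²) = 2301.4 m/s.
tᵢ = 2·25.2·2301.4/(732·2415) = 0.06561 s.

65.6 ms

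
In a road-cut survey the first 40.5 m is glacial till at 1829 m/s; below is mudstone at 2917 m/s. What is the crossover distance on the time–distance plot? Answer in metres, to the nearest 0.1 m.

x_cross = 2h·√((V₂+V₁)/(V₂−V₁)).
(V₂+V₁)/(V₂−V₁) = (2917+1829)/(2917−1829) = 4.3621; √ = 2.0886.
x_cross = 2·40.5·2.0886 = 169.17 m.

169.2 m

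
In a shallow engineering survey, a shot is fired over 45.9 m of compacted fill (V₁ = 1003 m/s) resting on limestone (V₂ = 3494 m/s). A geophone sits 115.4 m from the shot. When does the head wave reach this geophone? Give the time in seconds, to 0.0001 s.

0.1207 s

θ_c = arcsin(V₁/V₂) = arcsin(1003/3494) = 16.68°, cos θ_c = 0.9579.
Intercept time tᵢ = 2h cos θ_c / V₁ = 2·45.9·0.9579/1003 = 0.08767 s.
t = x/V₂ + tᵢ = 115.4/3494 + 0.08767 = 0.12070 s.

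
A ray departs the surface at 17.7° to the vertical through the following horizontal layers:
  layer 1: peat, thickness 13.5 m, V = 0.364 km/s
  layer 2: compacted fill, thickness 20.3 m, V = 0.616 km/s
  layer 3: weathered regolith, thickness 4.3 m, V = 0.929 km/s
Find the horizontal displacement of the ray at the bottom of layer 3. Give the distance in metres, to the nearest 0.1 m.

Ray parameter p = sin 17.7° / 0.364 km/s = 8.3526e-01 s/km.
Layer 1: θ = 17.70°; offset = 13.5·tan 17.70° = 4.308 m.
Layer 2: sin θ = p·0.616 = 0.5145 → θ = 30.97°; offset = 20.3·tan 30.97° = 12.181 m.
Layer 3: sin θ = p·0.929 = 0.7760 → θ = 50.89°; offset = 4.3·tan 50.89° = 5.290 m.
Total horizontal offset = 21.779 m.

21.8 m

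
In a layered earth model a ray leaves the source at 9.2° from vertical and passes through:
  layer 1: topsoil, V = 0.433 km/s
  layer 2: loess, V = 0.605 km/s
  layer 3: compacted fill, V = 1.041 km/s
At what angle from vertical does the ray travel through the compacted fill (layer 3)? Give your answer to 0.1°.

22.6°

Snell's law across each interface conserves sin θ / V, so sin θ_3 = V_3·sin θ₁/V₁.
sin θ_3 = 1.041 × sin 9.2° / 0.433 = 0.3844.
θ_3 = arcsin 0.3844 = 22.61°.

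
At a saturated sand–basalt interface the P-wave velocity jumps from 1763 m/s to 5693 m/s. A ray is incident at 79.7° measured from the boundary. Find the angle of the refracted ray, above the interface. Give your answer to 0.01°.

Convert to the normal: θ₁ = 90° − 79.7° = 10.3°.
Snell's law: sin θ₂ = (V₂/V₁)·sin θ₁ = (5693/1763)·sin 10.3° = 0.5774.
θ₂ = arcsin 0.5774 = 35.27° from the normal.
From the interface: 90° − 35.27° = 54.73°.

54.73°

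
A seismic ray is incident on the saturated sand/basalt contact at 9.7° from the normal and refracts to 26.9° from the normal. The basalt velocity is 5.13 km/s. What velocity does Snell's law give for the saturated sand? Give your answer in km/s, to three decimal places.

sin 9.7° = 0.1685; sin 26.9° = 0.4524.
V₁ = V₂·(sin θ₁/sin θ₂) = 5.13·(0.1685/0.4524) = 1.910 km/s.

1.910 km/s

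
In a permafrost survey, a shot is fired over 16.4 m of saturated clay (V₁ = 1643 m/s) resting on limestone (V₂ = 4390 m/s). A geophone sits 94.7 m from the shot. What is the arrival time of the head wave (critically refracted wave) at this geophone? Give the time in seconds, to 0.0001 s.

0.0401 s

θ_c = arcsin(V₁/V₂) = arcsin(1643/4390) = 21.98°, cos θ_c = 0.9273.
Intercept time tᵢ = 2h cos θ_c / V₁ = 2·16.4·0.9273/1643 = 0.01851 s.
t = x/V₂ + tᵢ = 94.7/4390 + 0.01851 = 0.04008 s.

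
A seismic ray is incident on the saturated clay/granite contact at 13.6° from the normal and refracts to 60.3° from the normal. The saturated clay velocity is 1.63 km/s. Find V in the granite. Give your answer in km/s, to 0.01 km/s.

Snell's law: sin 13.6°/V₁ = sin 60.3°/V₂.
V₂ = V₁·sin 60.3°/sin 13.6° = 1.63 × 3.6941 = 6.02 km/s.

6.02 km/s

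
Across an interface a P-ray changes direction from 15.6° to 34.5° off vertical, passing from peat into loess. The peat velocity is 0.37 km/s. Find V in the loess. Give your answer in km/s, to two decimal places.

Snell's law: sin 15.6°/V₁ = sin 34.5°/V₂.
V₂ = V₁·sin 34.5°/sin 15.6° = 0.37 × 2.1062 = 0.78 km/s.

0.78 km/s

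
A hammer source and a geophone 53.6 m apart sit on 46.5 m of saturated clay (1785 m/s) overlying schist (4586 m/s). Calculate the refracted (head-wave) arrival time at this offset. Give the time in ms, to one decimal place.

t = x/V₂ + 2h·√(V₂²−V₁²)/(V₁V₂).
√(V₂²−V₁²) = √(4586²−1785²) = 4224.4 m/s; delay term = 2·46.5·4224.4/(1785·4586) = 0.04799 s.
t = 53.6/4586 + 0.04799 = 0.05968 s.

59.7 ms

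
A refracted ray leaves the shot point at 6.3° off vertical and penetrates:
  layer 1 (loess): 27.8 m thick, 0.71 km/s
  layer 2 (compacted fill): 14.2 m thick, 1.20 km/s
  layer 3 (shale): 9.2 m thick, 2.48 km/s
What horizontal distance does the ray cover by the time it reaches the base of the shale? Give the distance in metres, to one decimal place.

Apply Snell's law at each interface; in layer i the horizontal offset is hᵢ·tan θᵢ.
Layer 1: θ = 6.30°; offset = 27.8·tan 6.30° = 3.069 m.
Layer 2: sin θ = 1.20·sin 6.3°/0.71 = 0.1855, θ = 10.69°; offset = 14.2·tan 10.69° = 2.680 m.
Layer 3: sin θ = 2.48·sin 6.3°/0.71 = 0.3833, θ = 22.54°; offset = 9.2·tan 22.54° = 3.818 m.
Total horizontal offset = 9.567 m.

9.6 m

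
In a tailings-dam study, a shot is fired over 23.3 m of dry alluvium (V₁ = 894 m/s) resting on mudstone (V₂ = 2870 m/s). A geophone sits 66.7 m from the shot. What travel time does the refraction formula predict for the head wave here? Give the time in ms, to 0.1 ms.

72.8 ms

t = x/V₂ + 2h·√(V₂²−V₁²)/(V₁V₂).
√(V₂²−V₁²) = √(2870²−894²) = 2727.2 m/s; delay term = 2·23.3·2727.2/(894·2870) = 0.04953 s.
t = 66.7/2870 + 0.04953 = 0.07277 s.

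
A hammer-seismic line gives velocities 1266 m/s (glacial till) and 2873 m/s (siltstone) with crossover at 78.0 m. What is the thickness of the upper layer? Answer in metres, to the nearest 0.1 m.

24.3 m

h = (x_cross/2)·√((V₂−V₁)/(V₂+V₁)).
(V₂−V₁)/(V₂+V₁) = (2873−1266)/(2873+1266) = 0.3883; √ = 0.6231.
h = (78.0/2)·0.6231 = 24.30 m.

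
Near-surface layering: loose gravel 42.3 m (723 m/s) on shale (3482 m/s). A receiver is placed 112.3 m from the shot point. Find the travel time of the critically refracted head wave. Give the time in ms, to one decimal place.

t = x/V₂ + 2h·√(V₂²−V₁²)/(V₁V₂).
√(V₂²−V₁²) = √(3482²−723²) = 3406.1 m/s; delay term = 2·42.3·3406.1/(723·3482) = 0.11446 s.
t = 112.3/3482 + 0.11446 = 0.14671 s.

146.7 ms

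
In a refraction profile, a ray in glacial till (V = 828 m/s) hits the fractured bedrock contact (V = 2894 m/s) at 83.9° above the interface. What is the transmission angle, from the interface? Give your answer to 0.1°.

68.2°

Angle from the normal: 90° − 83.9° = 6.1°.
sin θ₁/V₁ = sin θ₂/V₂ ⇒ sin θ₂ = 2894·sin 6.1°/828 = 2894·0.1063/828 = 0.3714.
θ₂ = arcsin 0.3714 = 21.80° from the normal.
From the interface: 90° − 21.80° = 68.20°.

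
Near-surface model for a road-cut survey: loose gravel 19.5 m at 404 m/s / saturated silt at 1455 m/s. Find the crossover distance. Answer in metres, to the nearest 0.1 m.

x_cross = 2h·√((V₂+V₁)/(V₂−V₁)).
(V₂+V₁)/(V₂−V₁) = (1455+404)/(1455−404) = 1.7688; √ = 1.3300.
x_cross = 2·19.5·1.3300 = 51.87 m.

51.9 m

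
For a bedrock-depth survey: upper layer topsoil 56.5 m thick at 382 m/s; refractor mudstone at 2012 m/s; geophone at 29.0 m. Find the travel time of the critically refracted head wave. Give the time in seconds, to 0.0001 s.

t = x/V₂ + 2h·√(V₂²−V₁²)/(V₁V₂).
√(V₂²−V₁²) = √(2012²−382²) = 1975.4 m/s; delay term = 2·56.5·1975.4/(382·2012) = 0.29043 s.
t = 29.0/2012 + 0.29043 = 0.30484 s.

0.3048 s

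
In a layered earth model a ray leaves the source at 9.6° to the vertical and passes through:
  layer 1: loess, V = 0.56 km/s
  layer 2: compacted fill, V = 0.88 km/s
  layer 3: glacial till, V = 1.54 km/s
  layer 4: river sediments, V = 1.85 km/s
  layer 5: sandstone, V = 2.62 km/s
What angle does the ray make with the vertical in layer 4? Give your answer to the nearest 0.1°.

33.4°

Ray parameter p = sin 9.6° / 0.56 = 2.9780e-01 s/km.
sin θ_4 = p·V_4 = 2.9780e-01 × 1.85 = 0.5509.
θ_4 = 33.43° from the vertical.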